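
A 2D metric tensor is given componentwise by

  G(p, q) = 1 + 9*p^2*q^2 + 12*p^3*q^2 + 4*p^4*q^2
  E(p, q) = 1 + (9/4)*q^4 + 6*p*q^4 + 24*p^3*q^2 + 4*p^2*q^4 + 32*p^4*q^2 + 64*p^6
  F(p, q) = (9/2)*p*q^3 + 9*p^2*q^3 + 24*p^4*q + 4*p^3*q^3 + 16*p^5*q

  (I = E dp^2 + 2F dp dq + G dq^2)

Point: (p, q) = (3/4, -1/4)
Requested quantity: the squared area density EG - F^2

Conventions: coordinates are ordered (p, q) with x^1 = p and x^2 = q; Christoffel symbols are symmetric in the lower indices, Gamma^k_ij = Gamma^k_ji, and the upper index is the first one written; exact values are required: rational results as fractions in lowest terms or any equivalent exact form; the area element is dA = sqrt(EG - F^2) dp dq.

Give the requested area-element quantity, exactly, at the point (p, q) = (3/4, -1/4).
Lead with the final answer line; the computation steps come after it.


Answer: EG - F^2 = 14749/1024

E = 3505/256, F = -1539/512, G = 1753/1024; EG - F^2 = 14749/1024


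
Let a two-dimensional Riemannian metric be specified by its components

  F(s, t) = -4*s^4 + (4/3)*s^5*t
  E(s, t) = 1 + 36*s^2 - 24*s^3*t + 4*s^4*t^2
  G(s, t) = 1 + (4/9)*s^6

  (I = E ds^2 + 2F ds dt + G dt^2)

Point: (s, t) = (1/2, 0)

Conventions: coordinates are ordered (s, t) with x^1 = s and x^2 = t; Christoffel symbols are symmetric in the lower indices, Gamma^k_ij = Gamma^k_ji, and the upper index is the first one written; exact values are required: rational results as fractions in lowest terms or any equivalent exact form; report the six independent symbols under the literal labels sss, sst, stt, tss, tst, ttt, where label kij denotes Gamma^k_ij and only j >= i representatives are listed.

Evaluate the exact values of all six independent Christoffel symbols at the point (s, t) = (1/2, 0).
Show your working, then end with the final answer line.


E = 10, F = -1/4, G = 145/144 at the point
E_s = 36, E_t = -3, F_s = -2, F_t = 1/24, G_s = 1/12, G_t = 0
EG - F^2 = 1441/144;  g^inv = (144/1441) * [[145/144, 1/4], [1/4, 10]]
first-kind symbols [ij,l] = (1/2)(d_i g_jl + d_j g_il - d_l g_ij): [ss,s] = E_s/2 = 18, [ss,t] = F_s - E_t/2 = -1/2, [st,s] = E_t/2 = -3/2, [st,t] = G_s/2 = 1/24, [tt,s] = F_t - G_s/2 = 0, [tt,t] = G_t/2 = 0
Gamma^s_ij = (G*[ij,s] - F*[ij,t])/(EG - F^2), Gamma^t_ij = (E*[ij,t] - F*[ij,s])/(EG - F^2)

Answer: Gamma_sss = 2592/1441, Gamma_sst = -216/1441, Gamma_stt = 0, Gamma_tss = -72/1441, Gamma_tst = 6/1441, Gamma_ttt = 0


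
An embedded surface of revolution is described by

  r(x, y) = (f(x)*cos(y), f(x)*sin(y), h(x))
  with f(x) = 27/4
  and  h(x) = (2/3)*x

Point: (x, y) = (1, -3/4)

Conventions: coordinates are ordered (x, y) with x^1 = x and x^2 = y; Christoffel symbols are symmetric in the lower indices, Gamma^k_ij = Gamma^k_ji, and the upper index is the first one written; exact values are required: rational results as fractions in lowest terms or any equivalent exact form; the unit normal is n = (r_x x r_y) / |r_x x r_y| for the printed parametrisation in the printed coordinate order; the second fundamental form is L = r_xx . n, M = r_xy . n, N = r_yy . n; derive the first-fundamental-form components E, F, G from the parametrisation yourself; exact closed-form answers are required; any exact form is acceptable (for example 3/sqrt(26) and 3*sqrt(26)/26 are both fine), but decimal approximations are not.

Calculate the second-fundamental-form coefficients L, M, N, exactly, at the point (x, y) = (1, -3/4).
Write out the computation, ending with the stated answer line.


f = 27/4, f' = 0, f'' = 0, h' = 2/3, h'' = 0
E = 4/9, F = 0, G = 729/16; answer radicand W^2 = 4/9
unnormalised second-form numerators: l = 0, m = 0, n = 9/2; L = l/sqrt(4/9), and similarly M = m/sqrt(W^2), N = n/sqrt(W^2)

Answer: L = 0, M = 0, N = 27/4


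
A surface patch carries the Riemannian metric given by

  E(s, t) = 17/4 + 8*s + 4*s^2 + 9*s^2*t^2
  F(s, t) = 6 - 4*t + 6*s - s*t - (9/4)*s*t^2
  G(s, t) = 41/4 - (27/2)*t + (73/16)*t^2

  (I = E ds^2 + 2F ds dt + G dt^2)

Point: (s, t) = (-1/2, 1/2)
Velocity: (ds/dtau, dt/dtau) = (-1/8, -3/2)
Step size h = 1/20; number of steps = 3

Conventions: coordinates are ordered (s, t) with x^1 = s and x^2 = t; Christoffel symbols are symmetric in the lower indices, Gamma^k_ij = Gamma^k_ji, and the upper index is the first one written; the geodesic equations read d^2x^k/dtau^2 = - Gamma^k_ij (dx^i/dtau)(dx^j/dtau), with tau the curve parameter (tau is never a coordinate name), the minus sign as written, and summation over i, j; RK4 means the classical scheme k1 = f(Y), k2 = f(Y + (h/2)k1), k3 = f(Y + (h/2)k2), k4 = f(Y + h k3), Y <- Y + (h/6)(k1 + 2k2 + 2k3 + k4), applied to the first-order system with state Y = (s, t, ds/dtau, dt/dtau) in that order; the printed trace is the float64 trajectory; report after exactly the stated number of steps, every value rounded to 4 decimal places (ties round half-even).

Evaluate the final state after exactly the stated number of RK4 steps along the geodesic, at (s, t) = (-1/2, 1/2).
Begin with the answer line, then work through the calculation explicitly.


Answer: s = -0.4993, t = 0.2897, ds/dtau = 0.1783, dt/dtau = -1.3356

f(Y) = (ds/dtau, dt/dtau, -Gamma^s_ij Y'^i Y'^j, -Gamma^t_ij Y'^i Y'^j) with the Gammas evaluated at the stage position; h = 0.050000; intermediate values shown to 6 dp
step 0: s = -0.5000, t = 0.5000, ds/dtau = -0.1250, dt/dtau = -1.5000
step 1:
  k1: at (s, t) = (-0.500000, 0.500000), (ds/dtau, dt/dtau) = (-0.125000, -1.500000); Gamma_sss = -0.292981, Gamma_sst = 0.860592, Gamma_stt = -0.688828, Gamma_tss = 0.918223, Gamma_tst = -0.283967, Gamma_ttt = -0.735673; k1 = (-0.125000, -1.500000, 1.231719, 1.747404)
  k2: at (s, t) = (-0.503125, 0.462500), (ds/dtau, dt/dtau) = (-0.094207, -1.456315); Gamma_sss = -0.224816, Gamma_sst = 0.872888, Gamma_stt = -0.790329, Gamma_tss = 0.875841, Gamma_tst = -0.281390, Gamma_ttt = -0.676509; k2 = (-0.094207, -1.456315, 1.438655, 1.504214)
  k3: at (s, t) = (-0.502355, 0.463592), (ds/dtau, dt/dtau) = (-0.089034, -1.462395); Gamma_sss = -0.226730, Gamma_sst = 0.870810, Gamma_stt = -0.786796, Gamma_tss = 0.877771, Gamma_tst = -0.281505, Gamma_ttt = -0.677834; k3 = (-0.089034, -1.462395, 1.457676, 1.515961)
  k4: at (s, t) = (-0.504452, 0.426880), (ds/dtau, dt/dtau) = (-0.052116, -1.424202); Gamma_sss = -0.155724, Gamma_sst = 0.877679, Gamma_stt = -0.899882, Gamma_tss = 0.836379, Gamma_tst = -0.278549, Gamma_ttt = -0.617354; k4 = (-0.052116, -1.424202, 1.695411, 1.291288)
  Y <- Y + (h/6)(k1 + 2k2 + 2k3 + k4): s = -0.5045, t = 0.4270, ds/dtau = -0.0523, dt/dtau = -1.4243
step 2:
  k1: at (s, t) = (-0.504530, 0.426986), (ds/dtau, dt/dtau) = (-0.052335, -1.424341); Gamma_sss = -0.155951, Gamma_sst = 0.877893, Gamma_stt = -0.899598, Gamma_tss = 0.836430, Gamma_tst = -0.278559, Gamma_ttt = -0.617585; k1 = (-0.052335, -1.424341, 1.694603, 1.292163)
  k2: at (s, t) = (-0.505838, 0.391378), (ds/dtau, dt/dtau) = (-0.009970, -1.392037); Gamma_sss = -0.082985, Gamma_sst = 0.878943, Gamma_stt = -1.024674, Gamma_tss = 0.796029, Gamma_tst = -0.274883, Gamma_ttt = -0.555817; k2 = (-0.009970, -1.392037, 1.961191, 1.084596)
  k3: at (s, t) = (-0.504779, 0.392186), (ds/dtau, dt/dtau) = (-0.003305, -1.397226); Gamma_sss = -0.084534, Gamma_sst = 0.876042, Gamma_stt = -1.020549, Gamma_tss = 0.797639, Gamma_tst = -0.274901, Gamma_ttt = -0.556619; k3 = (-0.003305, -1.397226, 1.984267, 1.089186)
  k4: at (s, t) = (-0.504695, 0.357125), (ds/dtau, dt/dtau) = (0.046878, -1.369882); Gamma_sss = -0.008976, Gamma_sst = 0.868270, Gamma_stt = -1.158668, Gamma_tss = 0.757647, Gamma_tst = -0.269897, Gamma_ttt = -0.491750; k4 = (0.046878, -1.369882, 2.285866, 0.886478)
  Y <- Y + (h/6)(k1 + 2k2 + 2k3 + k4): s = -0.5048, t = 0.3572, ds/dtau = 0.0466, dt/dtau = -1.3700
step 3:
  k1: at (s, t) = (-0.504797, 0.357214), (ds/dtau, dt/dtau) = (0.046593, -1.369956); Gamma_sss = -0.009181, Gamma_sst = 0.868596, Gamma_stt = -1.158442, Gamma_tss = 0.757697, Gamma_tst = -0.269926, Gamma_ttt = -0.491978; k1 = (0.046593, -1.369956, 2.285046, 0.887231)
  k2: at (s, t) = (-0.503632, 0.322965), (ds/dtau, dt/dtau) = (0.103719, -1.347775); Gamma_sss = 0.067812, Gamma_sst = 0.851616, Gamma_stt = -1.309731, Gamma_tss = 0.718155, Gamma_tst = -0.263169, Gamma_ttt = -0.424132; k2 = (0.103719, -1.347775, 2.616491, 0.689132)
  k3: at (s, t) = (-0.502204, 0.323519), (ds/dtau, dt/dtau) = (0.112005, -1.352728); Gamma_sss = 0.066599, Gamma_sst = 0.847542, Gamma_stt = -1.304442, Gamma_tss = 0.719370, Gamma_tst = -0.262982, Gamma_ttt = -0.424480; k3 = (0.112005, -1.352728, 2.642954, 0.688030)
  k4: at (s, t) = (-0.499196, 0.289577), (ds/dtau, dt/dtau) = (0.178741, -1.335555); Gamma_sss = 0.145135, Gamma_sst = 0.817403, Gamma_stt = -1.468203, Gamma_tss = 0.679674, Gamma_tst = -0.253520, Gamma_ttt = -0.352094; k4 = (0.178741, -1.335555, 3.004464, 0.485277)
  Y <- Y + (h/6)(k1 + 2k2 + 2k3 + k4): s = -0.4993, t = 0.2897, ds/dtau = 0.1783, dt/dtau = -1.3356


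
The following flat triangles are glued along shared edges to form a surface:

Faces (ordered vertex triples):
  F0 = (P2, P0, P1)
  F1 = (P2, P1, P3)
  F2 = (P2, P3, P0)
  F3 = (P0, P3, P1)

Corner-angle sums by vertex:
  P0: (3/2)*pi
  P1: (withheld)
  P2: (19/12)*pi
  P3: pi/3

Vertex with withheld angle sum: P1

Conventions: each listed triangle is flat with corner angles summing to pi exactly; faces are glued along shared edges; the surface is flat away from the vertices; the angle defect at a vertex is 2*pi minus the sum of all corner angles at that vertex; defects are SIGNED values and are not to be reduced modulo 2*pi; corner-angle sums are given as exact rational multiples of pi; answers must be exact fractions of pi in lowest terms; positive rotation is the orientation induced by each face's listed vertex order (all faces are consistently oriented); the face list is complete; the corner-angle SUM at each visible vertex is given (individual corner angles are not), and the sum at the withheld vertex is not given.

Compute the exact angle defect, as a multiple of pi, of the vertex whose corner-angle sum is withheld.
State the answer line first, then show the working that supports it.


Answer: defect(P1) = (17/12)*pi

V = 4, E = 6, F = 4; chi = V - E + F = 2
Gauss-Bonnet: total defect = 2*pi*chi = 4*pi; visible defects sum to (31/12)*pi


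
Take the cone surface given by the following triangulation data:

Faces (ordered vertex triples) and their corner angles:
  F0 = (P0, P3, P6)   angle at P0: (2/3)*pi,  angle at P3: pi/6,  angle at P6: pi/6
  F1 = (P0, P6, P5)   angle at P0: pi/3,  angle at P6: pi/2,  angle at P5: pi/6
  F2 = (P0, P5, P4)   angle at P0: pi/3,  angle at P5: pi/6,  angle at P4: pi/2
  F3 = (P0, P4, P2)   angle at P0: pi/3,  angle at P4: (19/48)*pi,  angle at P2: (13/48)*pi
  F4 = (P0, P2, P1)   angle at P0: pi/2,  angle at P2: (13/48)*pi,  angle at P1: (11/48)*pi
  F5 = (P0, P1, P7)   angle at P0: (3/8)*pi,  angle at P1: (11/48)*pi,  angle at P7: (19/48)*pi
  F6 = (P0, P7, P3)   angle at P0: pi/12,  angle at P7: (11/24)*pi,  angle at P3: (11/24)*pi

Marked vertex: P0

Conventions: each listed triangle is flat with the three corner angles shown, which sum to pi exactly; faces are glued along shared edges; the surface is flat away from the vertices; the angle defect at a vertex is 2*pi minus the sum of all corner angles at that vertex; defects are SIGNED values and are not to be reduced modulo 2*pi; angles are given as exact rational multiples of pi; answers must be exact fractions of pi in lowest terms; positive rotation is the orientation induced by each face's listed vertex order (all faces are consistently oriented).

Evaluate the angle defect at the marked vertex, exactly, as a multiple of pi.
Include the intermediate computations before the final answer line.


Sum of corner angles at P0: (21/8)*pi
defect = 2*pi - (21/8)*pi

Answer: defect(P0) = (-5/8)*pi


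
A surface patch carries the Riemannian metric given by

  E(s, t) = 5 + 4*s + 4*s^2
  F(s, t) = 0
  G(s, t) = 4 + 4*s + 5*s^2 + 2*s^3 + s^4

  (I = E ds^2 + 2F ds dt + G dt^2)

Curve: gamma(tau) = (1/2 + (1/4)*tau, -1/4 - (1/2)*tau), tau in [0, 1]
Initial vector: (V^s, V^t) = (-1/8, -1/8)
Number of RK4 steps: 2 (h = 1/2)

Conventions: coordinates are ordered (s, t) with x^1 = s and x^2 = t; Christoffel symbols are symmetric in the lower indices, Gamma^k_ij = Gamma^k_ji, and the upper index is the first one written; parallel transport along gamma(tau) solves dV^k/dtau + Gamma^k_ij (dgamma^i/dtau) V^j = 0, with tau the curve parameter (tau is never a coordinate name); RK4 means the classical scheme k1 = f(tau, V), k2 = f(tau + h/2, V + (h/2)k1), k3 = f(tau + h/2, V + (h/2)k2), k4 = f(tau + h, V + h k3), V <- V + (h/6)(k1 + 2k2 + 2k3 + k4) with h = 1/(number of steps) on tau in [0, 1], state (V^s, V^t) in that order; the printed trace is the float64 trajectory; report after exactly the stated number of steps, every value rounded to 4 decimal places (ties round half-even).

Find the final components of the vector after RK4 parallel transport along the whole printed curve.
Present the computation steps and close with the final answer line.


gamma'(tau) = (1/4, -1/2); f(tau, V)^k = -Gamma^k_ij(gamma(tau)) gamma'^i(tau) V^j; h = 1/2; intermediate values shown to 6 dp
curve data and Christoffel symbols at the stage parameters:
  tau = 0.000000: gamma = (0.500000, -0.250000), gamma' = (0.250000, -0.500000); Gamma_sss = 0.500000, Gamma_sst = 0.000000, Gamma_stt = -0.687500, Gamma_tss = 0.000000, Gamma_tst = 0.727273, Gamma_ttt = 0.000000
  tau = 0.250000: gamma = (0.562500, -0.375000), gamma' = (0.250000, -0.500000); Gamma_sss = 0.499083, Gamma_sst = 0.000000, Gamma_stt = -0.718406, Gamma_tss = 0.000000, Gamma_tst = 0.738128, Gamma_ttt = 0.000000
  tau = 0.500000: gamma = (0.625000, -0.500000), gamma' = (0.250000, -0.500000); Gamma_sss = 0.496552, Gamma_sst = 0.000000, Gamma_stt = -0.748707, Gamma_tss = 0.000000, Gamma_tst = 0.746114, Gamma_ttt = 0.000000
  tau = 0.750000: gamma = (0.687500, -0.625000), gamma' = (0.250000, -0.500000); Gamma_sss = 0.492707, Gamma_sst = 0.000000, Gamma_stt = -0.778515, Gamma_tss = 0.000000, Gamma_tst = 0.751545, Gamma_ttt = 0.000000
  tau = 1.000000: gamma = (0.750000, -0.750000), gamma' = (0.250000, -0.500000); Gamma_sss = 0.487805, Gamma_sst = 0.000000, Gamma_stt = -0.807927, Gamma_tss = 0.000000, Gamma_tst = 0.754717, Gamma_ttt = 0.000000
step 0: V^s = -0.1250, V^t = -0.1250
step 1: k1 = (0.058594, -0.022727), k2 = (0.060710, -0.016612), k3 = (0.060095, -0.016699), k4 = (0.061707, -0.010549); V <- V + (h/6)(k1 + 2k2 + 2k3 + k4): V^s = -0.0948, V^t = -0.1333
step 2: k1 = (0.061684, -0.010512), k2 = (0.062703, -0.004300), k3 = (0.062067, -0.004496), k4 = (0.062548, 0.001502); V <- V + (h/6)(k1 + 2k2 + 2k3 + k4): V^s = -0.0637, V^t = -0.1355

Answer: V^s = -0.0637, V^t = -0.1355


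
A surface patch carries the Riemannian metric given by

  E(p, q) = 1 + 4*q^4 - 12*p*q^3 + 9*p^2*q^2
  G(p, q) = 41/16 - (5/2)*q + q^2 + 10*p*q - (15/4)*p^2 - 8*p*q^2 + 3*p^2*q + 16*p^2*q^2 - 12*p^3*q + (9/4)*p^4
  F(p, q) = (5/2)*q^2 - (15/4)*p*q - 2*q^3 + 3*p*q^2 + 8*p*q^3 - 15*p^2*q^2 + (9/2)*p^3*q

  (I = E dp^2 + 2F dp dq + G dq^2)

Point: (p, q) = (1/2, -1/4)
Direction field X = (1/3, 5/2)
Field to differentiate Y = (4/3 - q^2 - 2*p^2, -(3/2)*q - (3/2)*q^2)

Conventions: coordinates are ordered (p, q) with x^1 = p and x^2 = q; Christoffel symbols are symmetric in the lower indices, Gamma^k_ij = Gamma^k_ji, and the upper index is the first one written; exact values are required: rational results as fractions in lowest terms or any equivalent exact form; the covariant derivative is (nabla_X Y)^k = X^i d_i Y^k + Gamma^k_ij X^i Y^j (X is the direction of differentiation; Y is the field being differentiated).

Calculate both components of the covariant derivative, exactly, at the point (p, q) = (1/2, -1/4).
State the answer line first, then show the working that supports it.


Answer: (nabla_X Y)^p = -41/60, (nabla_X Y)^q = -83/24

E = 5/4, F = 5/16, G = 89/64 at the point
E_p = 3/4, E_q = -5/2, F_p = -25/32, F_q = -17/16, G_p = -25/8, G_q = 5/4
EG - F^2 = 105/64;  g^inv = (64/105) * [[89/64, -5/16], [-5/16, 5/4]]
first-kind symbols [ij,l] = (1/2)(d_i g_jl + d_j g_il - d_l g_ij): [pp,p] = E_p/2 = 3/8, [pp,q] = F_p - E_q/2 = 15/32, [pq,p] = E_q/2 = -5/4, [pq,q] = G_p/2 = -25/16, [qq,p] = F_q - G_p/2 = 1/2, [qq,q] = G_q/2 = 5/8
Gamma^p_ij = (G*[ij,p] - F*[ij,q])/(EG - F^2), Gamma^q_ij = (E*[ij,q] - F*[ij,p])/(EG - F^2)
Gamma_ppp = 8/35, Gamma_ppq = -16/21, Gamma_pqq = 32/105, Gamma_qpp = 2/7, Gamma_qpq = -20/21, Gamma_qqq = 8/21
X = (1/3, 5/2), Y = (37/48, 9/32) at the point


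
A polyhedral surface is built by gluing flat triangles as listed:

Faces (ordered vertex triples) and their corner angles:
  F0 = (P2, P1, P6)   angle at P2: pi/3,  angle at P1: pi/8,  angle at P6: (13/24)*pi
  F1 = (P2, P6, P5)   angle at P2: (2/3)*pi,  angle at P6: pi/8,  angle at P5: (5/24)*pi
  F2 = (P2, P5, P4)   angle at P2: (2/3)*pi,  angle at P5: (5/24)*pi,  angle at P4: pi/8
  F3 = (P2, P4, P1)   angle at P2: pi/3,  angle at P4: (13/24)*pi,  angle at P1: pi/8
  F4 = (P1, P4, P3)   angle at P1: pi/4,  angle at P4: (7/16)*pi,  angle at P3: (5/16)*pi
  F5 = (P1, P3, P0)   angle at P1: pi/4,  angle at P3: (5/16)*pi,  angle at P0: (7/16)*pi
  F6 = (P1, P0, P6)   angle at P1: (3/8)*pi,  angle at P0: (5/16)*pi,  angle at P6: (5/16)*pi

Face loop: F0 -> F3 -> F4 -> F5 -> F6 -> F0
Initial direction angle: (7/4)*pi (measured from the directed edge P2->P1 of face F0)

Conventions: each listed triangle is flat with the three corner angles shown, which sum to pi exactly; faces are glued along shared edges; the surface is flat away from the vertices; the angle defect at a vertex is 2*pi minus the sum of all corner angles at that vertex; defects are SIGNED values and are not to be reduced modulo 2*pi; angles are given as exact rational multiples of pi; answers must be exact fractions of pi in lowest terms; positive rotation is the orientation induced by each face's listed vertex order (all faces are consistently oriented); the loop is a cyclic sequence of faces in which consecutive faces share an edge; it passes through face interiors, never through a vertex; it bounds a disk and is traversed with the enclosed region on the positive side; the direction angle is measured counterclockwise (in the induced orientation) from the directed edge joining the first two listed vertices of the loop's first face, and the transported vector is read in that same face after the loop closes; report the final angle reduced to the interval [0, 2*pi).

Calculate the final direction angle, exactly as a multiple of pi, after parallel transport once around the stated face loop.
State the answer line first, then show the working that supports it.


Answer: final direction angle = (5/8)*pi

enclosed vertex P1: corner angles sum to (9/8)*pi, defect = 2*pi - (9/8)*pi = (7/8)*pi
the final direction is the initial angle plus the enclosed defects, taken mod 2*pi in the induced orientation
final angle = (7/4)*pi + (7/8)*pi = (5/8)*pi (mod 2*pi)


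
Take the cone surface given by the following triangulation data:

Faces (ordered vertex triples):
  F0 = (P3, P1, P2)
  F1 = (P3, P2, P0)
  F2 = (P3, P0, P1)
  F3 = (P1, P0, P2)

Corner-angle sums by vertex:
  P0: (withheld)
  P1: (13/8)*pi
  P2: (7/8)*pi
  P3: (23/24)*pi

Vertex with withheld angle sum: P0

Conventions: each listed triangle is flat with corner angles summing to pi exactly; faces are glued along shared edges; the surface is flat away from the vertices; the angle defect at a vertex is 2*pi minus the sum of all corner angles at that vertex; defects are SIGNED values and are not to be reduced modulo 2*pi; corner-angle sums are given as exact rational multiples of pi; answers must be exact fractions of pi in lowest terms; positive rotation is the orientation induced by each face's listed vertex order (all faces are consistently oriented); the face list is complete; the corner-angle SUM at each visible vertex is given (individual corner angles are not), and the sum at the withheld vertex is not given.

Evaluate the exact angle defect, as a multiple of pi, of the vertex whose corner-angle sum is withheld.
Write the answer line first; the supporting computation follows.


Answer: defect(P0) = (35/24)*pi

V = 4, E = 6, F = 4; chi = V - E + F = 2
Gauss-Bonnet: total defect = 2*pi*chi = 4*pi; visible defects sum to (61/24)*pi


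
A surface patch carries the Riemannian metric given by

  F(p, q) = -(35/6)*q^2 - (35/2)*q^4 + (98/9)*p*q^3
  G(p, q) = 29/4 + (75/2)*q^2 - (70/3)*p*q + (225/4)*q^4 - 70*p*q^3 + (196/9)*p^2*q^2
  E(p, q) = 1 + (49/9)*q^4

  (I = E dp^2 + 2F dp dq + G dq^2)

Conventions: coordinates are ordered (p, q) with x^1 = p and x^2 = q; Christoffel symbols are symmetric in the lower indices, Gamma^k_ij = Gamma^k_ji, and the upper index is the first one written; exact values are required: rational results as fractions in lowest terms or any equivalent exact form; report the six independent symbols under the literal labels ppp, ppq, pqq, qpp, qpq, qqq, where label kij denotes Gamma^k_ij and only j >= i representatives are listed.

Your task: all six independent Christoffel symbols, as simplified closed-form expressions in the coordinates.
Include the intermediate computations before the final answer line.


E = 1 + (49/9)*q^4; F = -(35/6)*q^2 - (35/2)*q^4 + (98/9)*p*q^3; G = 29/4 + (75/2)*q^2 - (70/3)*p*q + (225/4)*q^4 - 70*p*q^3 + (196/9)*p^2*q^2
Gamma^k_ij = (1/2) g^{kl} (d_i g_jl + d_j g_il - d_l g_ij), with g^inv = (1/(EG-F^2)) [[G, -F], [-F, E]]
first partials: E_p = 0, E_q = (196/9)*q^3, F_p = (98/9)*q^3, F_q = -(35/3)*q - 70*q^3 + (98/3)*p*q^2, G_p = -(70/3)*q - 70*q^3 + (392/9)*p*q^2, G_q = 75*q - (70/3)*p + 225*q^3 - 210*p*q^2 + (392/9)*p^2*q
D = EG - F^2 = 29/4 + (75/2)*q^2 - (70/3)*p*q + (2221/36)*q^4 - 70*p*q^3 + (196/9)*p^2*q^2
expanded: Gamma^p_pp = (G E_p - 2F F_p + F E_q)/(2D), Gamma^p_pq = (G E_q - F G_p)/(2D), Gamma^p_qq = (2G F_q - G G_p - F G_q)/(2D), Gamma^q_pp = (2E F_p - E E_q - F E_p)/(2D), Gamma^q_pq = (E G_p - F E_q)/(2D), Gamma^q_qq = (E G_q - 2F F_q + F G_p)/(2D); substitute and cancel common factors

Answer: Gamma_ppp = 0, Gamma_ppq = 392*q^3/(784*p^2*q^2 - 2520*p*q^3 - 840*p*q + 2221*q^4 + 1350*q^2 + 261), Gamma_pqq = (392*p*q^2 - 1260*q^3)/(784*p^2*q^2 - 2520*p*q^3 - 840*p*q + 2221*q^4 + 1350*q^2 + 261), Gamma_qpp = 0, Gamma_qpq = (784*p*q^2 - 1260*q^3 - 420*q)/(784*p^2*q^2 - 2520*p*q^3 - 840*p*q + 2221*q^4 + 1350*q^2 + 261), Gamma_qqq = (784*p^2*q - 3780*p*q^2 - 420*p + 4050*q^3 + 1350*q)/(784*p^2*q^2 - 2520*p*q^3 - 840*p*q + 2221*q^4 + 1350*q^2 + 261)


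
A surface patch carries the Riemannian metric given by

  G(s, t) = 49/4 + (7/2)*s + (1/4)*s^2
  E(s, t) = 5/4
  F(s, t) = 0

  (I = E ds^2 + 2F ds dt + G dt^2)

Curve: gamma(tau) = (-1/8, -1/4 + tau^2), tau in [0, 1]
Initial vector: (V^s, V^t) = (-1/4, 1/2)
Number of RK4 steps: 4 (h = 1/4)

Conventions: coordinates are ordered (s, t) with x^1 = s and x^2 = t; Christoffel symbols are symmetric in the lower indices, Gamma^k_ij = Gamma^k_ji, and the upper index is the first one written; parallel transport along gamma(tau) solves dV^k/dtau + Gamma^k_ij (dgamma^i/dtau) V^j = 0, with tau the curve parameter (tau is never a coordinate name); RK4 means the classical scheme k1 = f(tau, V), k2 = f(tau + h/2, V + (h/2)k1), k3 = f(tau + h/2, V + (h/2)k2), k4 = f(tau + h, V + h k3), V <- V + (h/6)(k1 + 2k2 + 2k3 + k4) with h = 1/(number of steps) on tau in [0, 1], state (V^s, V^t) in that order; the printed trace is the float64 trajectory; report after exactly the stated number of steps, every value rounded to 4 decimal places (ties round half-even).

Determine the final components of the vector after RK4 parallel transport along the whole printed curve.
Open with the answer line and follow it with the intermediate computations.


Answer: V^s = 0.4394, V^t = 0.4860

gamma'(tau) = (0, 2*tau); f(tau, V)^k = -Gamma^k_ij(gamma(tau)) gamma'^i(tau) V^j; h = 1/4; intermediate values shown to 6 dp
curve data and Christoffel symbols at the stage parameters:
  tau = 0.000000: gamma = (-0.125000, -0.250000), gamma' = (0.000000, 0.000000); Gamma_sss = 0.000000, Gamma_sst = 0.000000, Gamma_stt = -1.375000, Gamma_tss = 0.000000, Gamma_tst = 0.145455, Gamma_ttt = 0.000000
  tau = 0.125000: gamma = (-0.125000, -0.234375), gamma' = (0.000000, 0.250000); Gamma_sss = 0.000000, Gamma_sst = 0.000000, Gamma_stt = -1.375000, Gamma_tss = 0.000000, Gamma_tst = 0.145455, Gamma_ttt = 0.000000
  tau = 0.250000: gamma = (-0.125000, -0.187500), gamma' = (0.000000, 0.500000); Gamma_sss = 0.000000, Gamma_sst = 0.000000, Gamma_stt = -1.375000, Gamma_tss = 0.000000, Gamma_tst = 0.145455, Gamma_ttt = 0.000000
  tau = 0.375000: gamma = (-0.125000, -0.109375), gamma' = (0.000000, 0.750000); Gamma_sss = 0.000000, Gamma_sst = 0.000000, Gamma_stt = -1.375000, Gamma_tss = 0.000000, Gamma_tst = 0.145455, Gamma_ttt = 0.000000
  tau = 0.500000: gamma = (-0.125000, 0.000000), gamma' = (0.000000, 1.000000); Gamma_sss = 0.000000, Gamma_sst = 0.000000, Gamma_stt = -1.375000, Gamma_tss = 0.000000, Gamma_tst = 0.145455, Gamma_ttt = 0.000000
  tau = 0.625000: gamma = (-0.125000, 0.140625), gamma' = (0.000000, 1.250000); Gamma_sss = 0.000000, Gamma_sst = 0.000000, Gamma_stt = -1.375000, Gamma_tss = 0.000000, Gamma_tst = 0.145455, Gamma_ttt = 0.000000
  tau = 0.750000: gamma = (-0.125000, 0.312500), gamma' = (0.000000, 1.500000); Gamma_sss = 0.000000, Gamma_sst = 0.000000, Gamma_stt = -1.375000, Gamma_tss = 0.000000, Gamma_tst = 0.145455, Gamma_ttt = 0.000000
  tau = 0.875000: gamma = (-0.125000, 0.515625), gamma' = (0.000000, 1.750000); Gamma_sss = 0.000000, Gamma_sst = 0.000000, Gamma_stt = -1.375000, Gamma_tss = 0.000000, Gamma_tst = 0.145455, Gamma_ttt = 0.000000
  tau = 1.000000: gamma = (-0.125000, 0.750000), gamma' = (0.000000, 2.000000); Gamma_sss = 0.000000, Gamma_sst = 0.000000, Gamma_stt = -1.375000, Gamma_tss = 0.000000, Gamma_tst = 0.145455, Gamma_ttt = 0.000000
step 0: V^s = -0.2500, V^t = 0.5000
step 1: k1 = (0.000000, 0.000000), k2 = (0.171875, 0.009091), k3 = (0.172266, 0.008310), k4 = (0.345178, 0.015050); V <- V + (h/6)(k1 + 2k2 + 2k3 + k4): V^s = -0.2069, V^t = 0.5021
step 2: k1 = (0.345178, 0.015050), k2 = (0.519707, 0.017868), k3 = (0.520070, 0.015488), k4 = (0.695680, 0.011189); V <- V + (h/6)(k1 + 2k2 + 2k3 + k4): V^s = -0.0769, V^t = 0.5060
step 3: k1 = (0.695681, 0.011189), k2 = (0.872006, -0.001825), k3 = (0.869210, -0.005832), k4 = (1.040515, -0.030628); V <- V + (h/6)(k1 + 2k2 + 2k3 + k4): V^s = 0.1405, V^t = 0.5045
step 4: k1 = (1.040535, -0.030659), k2 = (1.204736, -0.068877), k3 = (1.193241, -0.074101), k4 = (1.336436, -0.127660); V <- V + (h/6)(k1 + 2k2 + 2k3 + k4): V^s = 0.4394, V^t = 0.4860


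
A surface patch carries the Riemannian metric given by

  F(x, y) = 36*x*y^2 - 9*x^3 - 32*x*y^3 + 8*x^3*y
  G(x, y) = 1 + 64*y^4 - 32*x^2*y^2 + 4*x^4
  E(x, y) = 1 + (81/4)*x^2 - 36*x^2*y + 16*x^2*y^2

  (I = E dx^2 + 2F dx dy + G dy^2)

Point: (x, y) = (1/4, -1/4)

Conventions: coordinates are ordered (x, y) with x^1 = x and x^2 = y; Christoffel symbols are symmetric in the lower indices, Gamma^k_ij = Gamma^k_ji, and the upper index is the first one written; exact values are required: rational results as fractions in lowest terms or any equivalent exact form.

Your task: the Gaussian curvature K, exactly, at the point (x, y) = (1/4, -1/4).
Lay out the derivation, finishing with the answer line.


E = 185/64, F = 33/64, G = 73/64, EG - F^2 = 97/32 at the point
E_x = 121/8, E_y = -11/4, F_x = 11/16, F_y = -47/8, G_x = -3/4, G_y = -3
E_yy = 2, F_xy = -45/2, G_xx = -1
By Brioschi, K is (det M1 - det M2) divided by (EG - F^2) squared.
M1 = [[-E_yy/2 + F_xy - G_xx/2, E_x/2, F_x - E_y/2], [F_y - G_x/2, E, F], [G_y/2, F, G]] = [[-23, 121/16, 33/16], [-11/2, 185/64, 33/64], [-3/2, 33/64, 73/64]]; det M1 = -801/32
M2 = [[0, E_y/2, G_x/2], [E_y/2, E, F], [G_x/2, F, G]] = [[0, -11/8, -3/8], [-11/8, 185/64, 33/64], [-3/8, 33/64, 73/64]]; det M2 = -65/32
det M1 - det M2 = -23; K = -23 / (97/32)^2 = -23552/9409

Answer: K = -23552/9409


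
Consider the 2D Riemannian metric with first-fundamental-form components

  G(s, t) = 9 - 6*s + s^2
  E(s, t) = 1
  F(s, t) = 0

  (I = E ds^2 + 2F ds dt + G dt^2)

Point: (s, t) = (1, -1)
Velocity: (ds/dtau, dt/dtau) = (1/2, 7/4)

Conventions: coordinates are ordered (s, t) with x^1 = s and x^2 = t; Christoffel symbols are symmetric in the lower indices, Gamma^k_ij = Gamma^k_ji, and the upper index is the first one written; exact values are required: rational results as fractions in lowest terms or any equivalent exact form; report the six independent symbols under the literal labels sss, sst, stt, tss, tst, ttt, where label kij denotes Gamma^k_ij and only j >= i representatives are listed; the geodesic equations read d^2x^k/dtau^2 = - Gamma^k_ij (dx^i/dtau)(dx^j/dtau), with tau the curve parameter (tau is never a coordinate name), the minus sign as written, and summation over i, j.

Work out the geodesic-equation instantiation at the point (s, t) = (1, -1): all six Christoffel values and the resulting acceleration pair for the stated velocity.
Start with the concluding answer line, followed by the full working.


Answer: Gamma_sss = 0, Gamma_sst = 0, Gamma_stt = 2, Gamma_tss = 0, Gamma_tst = -1/2, Gamma_ttt = 0; accelerations (d^2s/dtau^2, d^2t/dtau^2) = (-49/8, 7/8)

E = 1, F = 0, G = 4 at the point
E_s = 0, E_t = 0, F_s = 0, F_t = 0, G_s = -4, G_t = 0
EG - F^2 = 4;  g^inv = (1/4) * [[4, 0], [0, 1]]
first-kind symbols [ij,l] = (1/2)(d_i g_jl + d_j g_il - d_l g_ij): [ss,s] = E_s/2 = 0, [ss,t] = F_s - E_t/2 = 0, [st,s] = E_t/2 = 0, [st,t] = G_s/2 = -2, [tt,s] = F_t - G_s/2 = 2, [tt,t] = G_t/2 = 0
Gamma^s_ij = (G*[ij,s] - F*[ij,t])/(EG - F^2), Gamma^t_ij = (E*[ij,t] - F*[ij,s])/(EG - F^2)
Gamma_sss = 0, Gamma_sst = 0, Gamma_stt = 2, Gamma_tss = 0, Gamma_tst = -1/2, Gamma_ttt = 0
d^2s/dtau^2 = -(Gamma_sss*(1/2)^2 + 2*Gamma_sst*(1/2)*(7/4) + Gamma_stt*(7/4)^2) = -49/8
d^2t/dtau^2 = -(Gamma_tss*(1/2)^2 + 2*Gamma_tst*(1/2)*(7/4) + Gamma_ttt*(7/4)^2) = 7/8


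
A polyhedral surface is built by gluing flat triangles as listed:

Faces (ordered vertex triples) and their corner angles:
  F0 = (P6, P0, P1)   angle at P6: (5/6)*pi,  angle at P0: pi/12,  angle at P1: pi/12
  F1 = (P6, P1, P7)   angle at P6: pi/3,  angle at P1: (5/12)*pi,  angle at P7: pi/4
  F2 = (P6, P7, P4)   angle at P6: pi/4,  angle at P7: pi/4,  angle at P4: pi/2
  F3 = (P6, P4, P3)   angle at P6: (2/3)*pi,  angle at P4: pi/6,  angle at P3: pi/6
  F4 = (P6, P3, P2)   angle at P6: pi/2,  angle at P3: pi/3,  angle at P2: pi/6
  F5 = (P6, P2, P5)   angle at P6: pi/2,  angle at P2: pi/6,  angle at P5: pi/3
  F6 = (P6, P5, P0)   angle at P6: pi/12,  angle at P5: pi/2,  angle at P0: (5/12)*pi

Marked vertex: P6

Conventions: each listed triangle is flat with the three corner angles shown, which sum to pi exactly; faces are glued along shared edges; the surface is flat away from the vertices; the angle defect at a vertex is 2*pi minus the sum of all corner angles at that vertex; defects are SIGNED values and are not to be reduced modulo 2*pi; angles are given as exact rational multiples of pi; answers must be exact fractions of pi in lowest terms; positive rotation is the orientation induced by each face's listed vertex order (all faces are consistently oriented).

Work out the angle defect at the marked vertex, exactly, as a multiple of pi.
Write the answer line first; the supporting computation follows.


Answer: defect(P6) = (-7/6)*pi

Sum of corner angles at P6: (19/6)*pi
defect = 2*pi - (19/6)*pi


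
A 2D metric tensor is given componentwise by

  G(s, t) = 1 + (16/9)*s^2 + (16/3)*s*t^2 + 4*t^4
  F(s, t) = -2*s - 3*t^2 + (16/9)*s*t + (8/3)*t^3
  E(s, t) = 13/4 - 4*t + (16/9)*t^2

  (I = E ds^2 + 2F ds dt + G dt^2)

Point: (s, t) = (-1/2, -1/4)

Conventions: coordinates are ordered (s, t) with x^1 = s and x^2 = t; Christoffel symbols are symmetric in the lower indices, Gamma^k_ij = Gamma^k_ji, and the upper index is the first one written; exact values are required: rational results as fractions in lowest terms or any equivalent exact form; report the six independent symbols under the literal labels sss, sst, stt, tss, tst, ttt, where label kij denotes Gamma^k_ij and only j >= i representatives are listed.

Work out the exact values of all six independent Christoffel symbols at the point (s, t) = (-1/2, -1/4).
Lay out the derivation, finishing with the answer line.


E = 157/36, F = 143/144, G = 745/576 at the point
E_s = 0, E_t = -44/9, F_s = -22/9, F_t = 10/9, G_s = -13/9, G_t = 13/12
EG - F^2 = 2681/576;  g^inv = (576/2681) * [[745/576, -143/144], [-143/144, 157/36]]
first-kind symbols [ij,l] = (1/2)(d_i g_jl + d_j g_il - d_l g_ij): [ss,s] = E_s/2 = 0, [ss,t] = F_s - E_t/2 = 0, [st,s] = E_t/2 = -22/9, [st,t] = G_s/2 = -13/18, [tt,s] = F_t - G_s/2 = 11/6, [tt,t] = G_t/2 = 13/24
Gamma^s_ij = (G*[ij,s] - F*[ij,t])/(EG - F^2), Gamma^t_ij = (E*[ij,t] - F*[ij,s])/(EG - F^2)

Answer: Gamma_sss = 0, Gamma_sst = -1408/2681, Gamma_stt = 1056/2681, Gamma_tss = 0, Gamma_tst = -416/2681, Gamma_ttt = 312/2681


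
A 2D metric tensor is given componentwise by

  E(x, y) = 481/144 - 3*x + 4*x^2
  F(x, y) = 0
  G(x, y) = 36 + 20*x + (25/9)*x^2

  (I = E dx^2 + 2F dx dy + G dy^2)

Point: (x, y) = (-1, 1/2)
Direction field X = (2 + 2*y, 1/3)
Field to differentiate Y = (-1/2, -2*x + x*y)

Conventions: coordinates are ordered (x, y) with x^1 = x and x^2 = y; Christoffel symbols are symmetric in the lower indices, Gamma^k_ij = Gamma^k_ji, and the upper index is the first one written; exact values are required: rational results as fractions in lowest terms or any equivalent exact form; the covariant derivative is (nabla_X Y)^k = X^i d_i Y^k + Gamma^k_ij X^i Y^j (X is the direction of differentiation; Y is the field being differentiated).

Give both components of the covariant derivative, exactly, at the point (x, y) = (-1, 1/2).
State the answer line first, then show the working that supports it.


Answer: (nabla_X Y)^x = 668/1489, (nabla_X Y)^y = -19/6

E = 1489/144, F = 0, G = 169/9 at the point
E_x = -11, E_y = 0, F_x = 0, F_y = 0, G_x = 130/9, G_y = 0
EG - F^2 = 251641/1296;  g^inv = (1296/251641) * [[169/9, 0], [0, 1489/144]]
first-kind symbols [ij,l] = (1/2)(d_i g_jl + d_j g_il - d_l g_ij): [xx,x] = E_x/2 = -11/2, [xx,y] = F_x - E_y/2 = 0, [xy,x] = E_y/2 = 0, [xy,y] = G_x/2 = 65/9, [yy,x] = F_y - G_x/2 = -65/9, [yy,y] = G_y/2 = 0
Gamma^x_ij = (G*[ij,x] - F*[ij,y])/(EG - F^2), Gamma^y_ij = (E*[ij,y] - F*[ij,x])/(EG - F^2)
Gamma_xxx = -792/1489, Gamma_xxy = 0, Gamma_xyy = -1040/1489, Gamma_yxx = 0, Gamma_yxy = 5/13, Gamma_yyy = 0
X = (3, 1/3), Y = (-1/2, 3/2) at the point


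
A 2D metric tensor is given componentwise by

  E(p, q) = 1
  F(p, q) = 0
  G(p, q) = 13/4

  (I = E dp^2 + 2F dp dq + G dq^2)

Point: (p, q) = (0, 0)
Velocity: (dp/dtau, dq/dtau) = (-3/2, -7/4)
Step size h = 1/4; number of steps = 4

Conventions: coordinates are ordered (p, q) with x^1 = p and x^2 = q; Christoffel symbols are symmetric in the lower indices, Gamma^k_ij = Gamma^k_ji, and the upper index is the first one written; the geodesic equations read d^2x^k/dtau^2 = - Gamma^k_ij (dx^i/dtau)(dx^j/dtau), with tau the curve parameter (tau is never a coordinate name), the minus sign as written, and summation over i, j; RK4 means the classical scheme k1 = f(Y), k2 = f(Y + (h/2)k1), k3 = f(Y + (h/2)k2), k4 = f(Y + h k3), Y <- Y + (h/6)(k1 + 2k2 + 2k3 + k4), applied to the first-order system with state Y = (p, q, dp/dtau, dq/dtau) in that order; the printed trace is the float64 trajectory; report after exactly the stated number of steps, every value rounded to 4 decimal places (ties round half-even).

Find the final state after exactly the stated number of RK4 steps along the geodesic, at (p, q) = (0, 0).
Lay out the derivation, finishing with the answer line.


f(Y) = (dp/dtau, dq/dtau, -Gamma^p_ij Y'^i Y'^j, -Gamma^q_ij Y'^i Y'^j) with the Gammas evaluated at the stage position; h = 0.250000; intermediate values shown to 6 dp
step 0: p = 0.0000, q = 0.0000, dp/dtau = -1.5000, dq/dtau = -1.7500
step 1:
  k1: at (p, q) = (0.000000, 0.000000), (dp/dtau, dq/dtau) = (-1.500000, -1.750000); Gamma_ppp = 0.000000, Gamma_ppq = 0.000000, Gamma_pqq = 0.000000, Gamma_qpp = 0.000000, Gamma_qpq = 0.000000, Gamma_qqq = 0.000000; k1 = (-1.500000, -1.750000, 0.000000, 0.000000)
  k2: at (p, q) = (-0.187500, -0.218750), (dp/dtau, dq/dtau) = (-1.500000, -1.750000); Gamma_ppp = 0.000000, Gamma_ppq = 0.000000, Gamma_pqq = 0.000000, Gamma_qpp = 0.000000, Gamma_qpq = 0.000000, Gamma_qqq = 0.000000; k2 = (-1.500000, -1.750000, 0.000000, 0.000000)
  k3: at (p, q) = (-0.187500, -0.218750), (dp/dtau, dq/dtau) = (-1.500000, -1.750000); Gamma_ppp = 0.000000, Gamma_ppq = 0.000000, Gamma_pqq = 0.000000, Gamma_qpp = 0.000000, Gamma_qpq = 0.000000, Gamma_qqq = 0.000000; k3 = (-1.500000, -1.750000, 0.000000, 0.000000)
  k4: at (p, q) = (-0.375000, -0.437500), (dp/dtau, dq/dtau) = (-1.500000, -1.750000); Gamma_ppp = 0.000000, Gamma_ppq = 0.000000, Gamma_pqq = 0.000000, Gamma_qpp = 0.000000, Gamma_qpq = 0.000000, Gamma_qqq = 0.000000; k4 = (-1.500000, -1.750000, 0.000000, 0.000000)
  Y <- Y + (h/6)(k1 + 2k2 + 2k3 + k4): p = -0.3750, q = -0.4375, dp/dtau = -1.5000, dq/dtau = -1.7500
step 2:
  k1: at (p, q) = (-0.375000, -0.437500), (dp/dtau, dq/dtau) = (-1.500000, -1.750000); Gamma_ppp = 0.000000, Gamma_ppq = 0.000000, Gamma_pqq = 0.000000, Gamma_qpp = 0.000000, Gamma_qpq = 0.000000, Gamma_qqq = 0.000000; k1 = (-1.500000, -1.750000, 0.000000, 0.000000)
  k2: at (p, q) = (-0.562500, -0.656250), (dp/dtau, dq/dtau) = (-1.500000, -1.750000); Gamma_ppp = 0.000000, Gamma_ppq = 0.000000, Gamma_pqq = 0.000000, Gamma_qpp = 0.000000, Gamma_qpq = 0.000000, Gamma_qqq = 0.000000; k2 = (-1.500000, -1.750000, 0.000000, 0.000000)
  k3: at (p, q) = (-0.562500, -0.656250), (dp/dtau, dq/dtau) = (-1.500000, -1.750000); Gamma_ppp = 0.000000, Gamma_ppq = 0.000000, Gamma_pqq = 0.000000, Gamma_qpp = 0.000000, Gamma_qpq = 0.000000, Gamma_qqq = 0.000000; k3 = (-1.500000, -1.750000, 0.000000, 0.000000)
  k4: at (p, q) = (-0.750000, -0.875000), (dp/dtau, dq/dtau) = (-1.500000, -1.750000); Gamma_ppp = 0.000000, Gamma_ppq = 0.000000, Gamma_pqq = 0.000000, Gamma_qpp = 0.000000, Gamma_qpq = 0.000000, Gamma_qqq = 0.000000; k4 = (-1.500000, -1.750000, 0.000000, 0.000000)
  Y <- Y + (h/6)(k1 + 2k2 + 2k3 + k4): p = -0.7500, q = -0.8750, dp/dtau = -1.5000, dq/dtau = -1.7500
step 3:
  k1: at (p, q) = (-0.750000, -0.875000), (dp/dtau, dq/dtau) = (-1.500000, -1.750000); Gamma_ppp = 0.000000, Gamma_ppq = 0.000000, Gamma_pqq = 0.000000, Gamma_qpp = 0.000000, Gamma_qpq = 0.000000, Gamma_qqq = 0.000000; k1 = (-1.500000, -1.750000, 0.000000, 0.000000)
  k2: at (p, q) = (-0.937500, -1.093750), (dp/dtau, dq/dtau) = (-1.500000, -1.750000); Gamma_ppp = 0.000000, Gamma_ppq = 0.000000, Gamma_pqq = 0.000000, Gamma_qpp = 0.000000, Gamma_qpq = 0.000000, Gamma_qqq = 0.000000; k2 = (-1.500000, -1.750000, 0.000000, 0.000000)
  k3: at (p, q) = (-0.937500, -1.093750), (dp/dtau, dq/dtau) = (-1.500000, -1.750000); Gamma_ppp = 0.000000, Gamma_ppq = 0.000000, Gamma_pqq = 0.000000, Gamma_qpp = 0.000000, Gamma_qpq = 0.000000, Gamma_qqq = 0.000000; k3 = (-1.500000, -1.750000, 0.000000, 0.000000)
  k4: at (p, q) = (-1.125000, -1.312500), (dp/dtau, dq/dtau) = (-1.500000, -1.750000); Gamma_ppp = 0.000000, Gamma_ppq = 0.000000, Gamma_pqq = 0.000000, Gamma_qpp = 0.000000, Gamma_qpq = 0.000000, Gamma_qqq = 0.000000; k4 = (-1.500000, -1.750000, 0.000000, 0.000000)
  Y <- Y + (h/6)(k1 + 2k2 + 2k3 + k4): p = -1.1250, q = -1.3125, dp/dtau = -1.5000, dq/dtau = -1.7500
step 4:
  k1: at (p, q) = (-1.125000, -1.312500), (dp/dtau, dq/dtau) = (-1.500000, -1.750000); Gamma_ppp = 0.000000, Gamma_ppq = 0.000000, Gamma_pqq = 0.000000, Gamma_qpp = 0.000000, Gamma_qpq = 0.000000, Gamma_qqq = 0.000000; k1 = (-1.500000, -1.750000, 0.000000, 0.000000)
  k2: at (p, q) = (-1.312500, -1.531250), (dp/dtau, dq/dtau) = (-1.500000, -1.750000); Gamma_ppp = 0.000000, Gamma_ppq = 0.000000, Gamma_pqq = 0.000000, Gamma_qpp = 0.000000, Gamma_qpq = 0.000000, Gamma_qqq = 0.000000; k2 = (-1.500000, -1.750000, 0.000000, 0.000000)
  k3: at (p, q) = (-1.312500, -1.531250), (dp/dtau, dq/dtau) = (-1.500000, -1.750000); Gamma_ppp = 0.000000, Gamma_ppq = 0.000000, Gamma_pqq = 0.000000, Gamma_qpp = 0.000000, Gamma_qpq = 0.000000, Gamma_qqq = 0.000000; k3 = (-1.500000, -1.750000, 0.000000, 0.000000)
  k4: at (p, q) = (-1.500000, -1.750000), (dp/dtau, dq/dtau) = (-1.500000, -1.750000); Gamma_ppp = 0.000000, Gamma_ppq = 0.000000, Gamma_pqq = 0.000000, Gamma_qpp = 0.000000, Gamma_qpq = 0.000000, Gamma_qqq = 0.000000; k4 = (-1.500000, -1.750000, 0.000000, 0.000000)
  Y <- Y + (h/6)(k1 + 2k2 + 2k3 + k4): p = -1.5000, q = -1.7500, dp/dtau = -1.5000, dq/dtau = -1.7500

Answer: p = -1.5000, q = -1.7500, dp/dtau = -1.5000, dq/dtau = -1.7500
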